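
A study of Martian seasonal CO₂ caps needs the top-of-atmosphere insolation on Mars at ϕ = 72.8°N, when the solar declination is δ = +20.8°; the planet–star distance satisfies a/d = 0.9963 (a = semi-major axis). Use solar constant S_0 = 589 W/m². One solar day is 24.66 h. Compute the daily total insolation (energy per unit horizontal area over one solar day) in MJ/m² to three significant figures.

cos h₀ = −tan(+72.8°) tan(+20.800°) = -1.2271 ≤ −1 ⇒ polar day, h₀ = π.
Bracket: h₀ sin ϕ sin δ + cos ϕ cos δ sin h₀ = 3.1416×0.95528×0.35511 + 0.29571×0.93483×0.00000 = 1.065723 + 0.000000 = 1.065723.
Inverse-square distance factor (a/d)² = 0.9963² = 0.992614.
Q̄ = (S_0/π) × 0.992614 × [bracket] = (589/π) × 0.992614 × 1.065723 = 198.33 W/m².
Daily total = Q̄ × 24.66 h × 3600 s/h = 198.33 × 24.66 × 3600 / 10⁶ = 17.61 MJ/m².

17.6 MJ/m²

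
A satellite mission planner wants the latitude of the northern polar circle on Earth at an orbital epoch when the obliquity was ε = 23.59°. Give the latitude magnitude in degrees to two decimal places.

The polar circle is the lowest latitude that experiences at least one full rotation of continuous daylight at the northern-summer solstice; it lies at |φ| = 90° − ε = 90° − 23.59° = 66.41°.

66.41°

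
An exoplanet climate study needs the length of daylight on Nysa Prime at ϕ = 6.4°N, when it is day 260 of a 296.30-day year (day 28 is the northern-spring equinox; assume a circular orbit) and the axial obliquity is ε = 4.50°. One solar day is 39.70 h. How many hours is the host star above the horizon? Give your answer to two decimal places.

Solar longitude: L_s = 360° × (260 − 28)/296.30 = 281.876°.
sin δ = sin 4.50° × sin 281.876° = -0.07678, so δ = -4.403°.
cos h₀ = −tan ϕ · tan δ = −tan(+6.4°) × tan(-4.403°) = 0.0086, so h₀ = 1.5622 rad = 89.51°.
Daylight = 2h₀/(2π) × 39.70 h = (1.5622/π) × 39.70 = 19.74 h.

19.74 h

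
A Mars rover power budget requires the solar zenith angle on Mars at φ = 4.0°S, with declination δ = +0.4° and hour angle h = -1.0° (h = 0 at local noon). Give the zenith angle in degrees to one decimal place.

θ_z = 4.5°

cos θ_z = sin φ sin δ + cos φ cos δ cos h = -0.000487 + 0.997388 = 0.996901.
θ_z = arccos(0.996901) = 4.5°.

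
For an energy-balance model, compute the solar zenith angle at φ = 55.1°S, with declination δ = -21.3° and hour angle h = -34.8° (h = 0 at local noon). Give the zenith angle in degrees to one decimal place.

cos θ_z = sin φ sin δ + cos φ cos δ cos h = 0.297921 + 0.437724 = 0.735645.
θ_z = arccos(0.735645) = 42.6°.

θ_z = 42.6°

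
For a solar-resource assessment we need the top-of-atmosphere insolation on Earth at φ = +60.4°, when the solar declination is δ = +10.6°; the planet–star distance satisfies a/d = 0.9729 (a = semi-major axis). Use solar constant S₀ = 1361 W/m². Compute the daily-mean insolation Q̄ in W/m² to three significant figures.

cos H₀ = −tan(+60.4°) tan(+10.600°) = -0.3294, H₀ = 1.9065 rad.
Bracket: H₀ sin φ sin δ + cos φ cos δ sin H₀ = 1.9065×0.86949×0.18395 + 0.49394×0.98294×0.94418 = 0.304931 + 0.458412 = 0.763343.
Inverse-square distance factor (a/d)² = 0.9729² = 0.946534.
Q̄ = (S₀/π) × 0.946534 × [bracket] = (1361/π) × 0.946534 × 0.763343 = 313.0 W/m².

Q̄ ≈ 313 W/m²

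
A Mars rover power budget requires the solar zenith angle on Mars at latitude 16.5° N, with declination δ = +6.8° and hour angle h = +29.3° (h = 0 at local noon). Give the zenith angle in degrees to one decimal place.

cos θ_z = sin φ sin δ + cos φ cos δ cos h = 0.033629 + 0.830275 = 0.863904.
θ_z = arccos(0.863904) = 30.2°.

θ_z = 30.2°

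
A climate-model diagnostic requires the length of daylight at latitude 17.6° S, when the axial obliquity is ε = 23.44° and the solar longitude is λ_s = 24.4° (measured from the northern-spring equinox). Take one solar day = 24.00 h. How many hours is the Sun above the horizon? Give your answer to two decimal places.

11.60 h

Solar declination: sin δ = sin ε · sin λ_s = sin 23.44° × sin 24.4° = 0.16433, so δ = +9.458°.
cos H₀ = −tan φ · tan δ = −tan(-17.6°) × tan(+9.458°) = 0.0528, so H₀ = 1.5179 rad = 86.97°.
Daylight = 2H₀/(2π) × 24.00 h = (1.5179/π) × 24.00 = 11.60 h.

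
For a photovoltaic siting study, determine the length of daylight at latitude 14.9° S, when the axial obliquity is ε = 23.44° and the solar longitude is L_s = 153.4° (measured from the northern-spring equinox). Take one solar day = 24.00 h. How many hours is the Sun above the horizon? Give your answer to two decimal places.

11.63 h

Solar declination: sin δ = sin ε · sin L_s = sin 23.44° × sin 153.4° = 0.17811, so δ = +10.260°.
cos h₀ = −tan ϕ · tan δ = −tan(-14.9°) × tan(+10.260°) = 0.0482, so h₀ = 1.5226 rad = 87.24°.
Daylight = 2h₀/(2π) × 24.00 h = (1.5226/π) × 24.00 = 11.63 h.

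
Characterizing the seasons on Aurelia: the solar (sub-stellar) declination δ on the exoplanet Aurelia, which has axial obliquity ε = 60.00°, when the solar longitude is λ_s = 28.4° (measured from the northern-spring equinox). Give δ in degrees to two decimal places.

sin δ = sin ε · sin λ_s = sin 60.00° × sin 28.4° = 0.411903.
δ = arcsin(0.411903) = +24.32°.

δ = +24.32°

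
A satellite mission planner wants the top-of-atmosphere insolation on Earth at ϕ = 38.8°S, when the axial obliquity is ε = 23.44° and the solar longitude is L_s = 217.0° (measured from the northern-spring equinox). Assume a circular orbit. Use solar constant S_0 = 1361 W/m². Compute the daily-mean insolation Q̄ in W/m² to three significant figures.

Q̄ ≈ 436 W/m²

Solar declination: sin δ = sin ε · sin L_s = sin 23.44° × sin 217.0° = -0.23940, so δ = -13.851°.
cos h₀ = −tan(-38.8°) tan(-13.851°) = -0.1982, h₀ = 1.7704 rad.
Bracket: h₀ sin ϕ sin δ + cos ϕ cos δ sin h₀ = 1.7704×-0.62660×-0.23940 + 0.77934×0.97092×0.98015 = 0.265574 + 0.741657 = 1.007231.
Q̄ = (S_0/π) × [bracket] = (1361/π) × 1.007231 = 436.4 W/m².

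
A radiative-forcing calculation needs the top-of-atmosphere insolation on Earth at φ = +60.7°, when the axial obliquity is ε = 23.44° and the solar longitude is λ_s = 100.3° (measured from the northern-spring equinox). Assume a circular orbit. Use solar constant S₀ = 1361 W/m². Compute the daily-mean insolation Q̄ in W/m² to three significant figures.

Q̄ ≈ 487 W/m²

Solar declination: sin δ = sin ε · sin λ_s = sin 23.44° × sin 100.3° = 0.39138, so δ = +23.040°.
cos H₀ = −tan(+60.7°) tan(+23.040°) = -0.7579, H₀ = 2.4309 rad.
Bracket: H₀ sin φ sin δ + cos φ cos δ sin H₀ = 2.4309×0.87207×0.39138 + 0.48938×0.92023×0.65239 = 0.829692 + 0.293799 = 1.123491.
Q̄ = (S₀/π) × [bracket] = (1361/π) × 1.123491 = 486.7 W/m².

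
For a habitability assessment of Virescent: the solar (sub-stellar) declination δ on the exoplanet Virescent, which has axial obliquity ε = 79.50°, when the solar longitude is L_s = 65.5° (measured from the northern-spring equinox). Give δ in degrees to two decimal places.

δ = +63.47°

sin δ = sin ε · sin L_s = sin 79.50° × sin 65.5° = 0.894724.
δ = arcsin(0.894724) = +63.47°.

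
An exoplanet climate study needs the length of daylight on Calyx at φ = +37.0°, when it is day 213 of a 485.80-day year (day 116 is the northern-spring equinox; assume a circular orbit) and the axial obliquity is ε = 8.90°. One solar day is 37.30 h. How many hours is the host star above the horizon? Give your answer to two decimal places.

19.98 h

Solar longitude: λ_s = 360° × (213 − 116)/485.80 = 71.881°.
sin δ = sin 8.90° × sin 71.881° = 0.14704, so δ = +8.455°.
cos H₀ = −tan φ · tan δ = −tan(+37.0°) × tan(+8.455°) = -0.1120, so H₀ = 1.6831 rad = 96.43°.
Daylight = 2H₀/(2π) × 37.30 h = (1.6831/π) × 37.30 = 19.98 h.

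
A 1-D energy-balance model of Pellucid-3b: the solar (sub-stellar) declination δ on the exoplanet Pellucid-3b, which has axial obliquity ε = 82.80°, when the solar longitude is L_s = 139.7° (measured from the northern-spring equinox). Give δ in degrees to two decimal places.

sin δ = sin ε · sin L_s = sin 82.80° × sin 139.7° = 0.641690.
δ = arcsin(0.641690) = +39.92°.

δ = +39.92°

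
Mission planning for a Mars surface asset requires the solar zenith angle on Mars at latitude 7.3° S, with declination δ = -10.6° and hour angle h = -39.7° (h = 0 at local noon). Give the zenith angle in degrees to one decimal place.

θ_z = 39.3°

cos θ_z = sin ϕ sin δ + cos ϕ cos δ cos h = 0.023374 + 0.750140 = 0.773514.
θ_z = arccos(0.773514) = 39.3°.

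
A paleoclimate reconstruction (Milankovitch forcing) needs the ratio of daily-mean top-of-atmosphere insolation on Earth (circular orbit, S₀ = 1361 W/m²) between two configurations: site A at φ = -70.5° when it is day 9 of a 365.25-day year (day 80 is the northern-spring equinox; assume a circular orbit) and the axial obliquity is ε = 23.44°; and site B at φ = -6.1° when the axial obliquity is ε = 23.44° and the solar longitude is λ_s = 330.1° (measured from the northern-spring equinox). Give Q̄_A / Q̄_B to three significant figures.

— Configuration A (φ=-70.5°):
Solar longitude: λ_s = 360° × (9 − 80)/365.25 = -69.979°, i.e. -69.979° + 360° = 290.021°.
sin δ = sin 23.44° × sin 290.021° = -0.37375, so δ = -21.947°.
cos H₀ = −tan(-70.5°) tan(-21.947°) = -1.1379 ≤ −1 ⇒ polar day, H₀ = π.
Bracket: H₀ sin φ sin δ + cos φ cos δ sin H₀ = 3.1416×-0.94264×-0.37375 + 0.33381×0.92753×0.00000 = 1.106822 + 0.000000 = 1.106822.
Q̄ = (S₀/π) × [bracket] = (1361/π) × 1.106822 = 479.50 W/m².
— Configuration B (φ=-6.1°):
Solar declination: sin δ = sin ε · sin λ_s = sin 23.44° × sin 330.1° = -0.19829, so δ = -11.437°.
cos H₀ = −tan(-6.1°) tan(-11.437°) = -0.0216, H₀ = 1.5924 rad.
Bracket: H₀ sin φ sin δ + cos φ cos δ sin H₀ = 1.5924×-0.10626×-0.19829 + 0.99434×0.98014×0.99977 = 0.033552 + 0.974368 = 1.007920.
Q̄ = (S₀/π) × [bracket] = (1361/π) × 1.007920 = 436.65 W/m².
Ratio Q̄_A / Q̄_B = 479.50 / 436.65 = 1.098.

Q̄_A / Q̄_B ≈ 1.10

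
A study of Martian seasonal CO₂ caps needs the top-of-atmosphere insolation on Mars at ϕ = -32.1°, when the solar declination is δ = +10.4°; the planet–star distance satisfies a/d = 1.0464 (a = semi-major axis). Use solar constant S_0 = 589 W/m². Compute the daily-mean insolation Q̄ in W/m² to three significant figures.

Q̄ ≈ 141 W/m²

cos h₀ = −tan(-32.1°) tan(+10.400°) = 0.1151, h₀ = 1.4554 rad.
Bracket: h₀ sin ϕ sin δ + cos ϕ cos δ sin h₀ = 1.4554×-0.53140×0.18052 + 0.84712×0.98357×0.99335 = -0.139614 + 0.827661 = 0.688047.
Inverse-square distance factor (a/d)² = 1.0464² = 1.094953.
Q̄ = (S_0/π) × 1.094953 × [bracket] = (589/π) × 1.094953 × 0.688047 = 141.2 W/m².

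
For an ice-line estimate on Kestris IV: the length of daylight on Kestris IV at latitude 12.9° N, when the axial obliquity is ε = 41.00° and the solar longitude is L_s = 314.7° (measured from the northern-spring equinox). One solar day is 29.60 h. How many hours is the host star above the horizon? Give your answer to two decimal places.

13.66 h

Solar declination: sin δ = sin ε · sin L_s = sin 41.00° × sin 314.7° = -0.46633, so δ = -27.796°.
cos h₀ = −tan ϕ · tan δ = −tan(+12.9°) × tan(-27.796°) = 0.1207, so h₀ = 1.4498 rad = 83.07°.
Daylight = 2h₀/(2π) × 29.60 h = (1.4498/π) × 29.60 = 13.66 h.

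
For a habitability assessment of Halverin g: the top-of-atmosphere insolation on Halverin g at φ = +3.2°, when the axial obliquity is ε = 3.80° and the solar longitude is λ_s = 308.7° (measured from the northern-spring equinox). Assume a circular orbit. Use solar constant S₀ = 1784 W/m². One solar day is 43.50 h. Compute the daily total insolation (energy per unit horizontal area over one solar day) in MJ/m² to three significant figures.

Solar declination: sin δ = sin ε · sin λ_s = sin 3.80° × sin 308.7° = -0.05172, so δ = -2.965°.
cos H₀ = −tan(+3.2°) tan(-2.965°) = 0.0029, H₀ = 1.5679 rad.
Bracket: H₀ sin φ sin δ + cos φ cos δ sin H₀ = 1.5679×0.05582×-0.05172 + 0.99844×0.99866×1.00000 = -0.004527 + 0.997102 = 0.992575.
Q̄ = (S₀/π) × [bracket] = (1784/π) × 0.992575 = 563.65 W/m².
Daily total = Q̄ × 43.50 h × 3600 s/h = 563.65 × 43.50 × 3600 / 10⁶ = 88.27 MJ/m².

88.3 MJ/m²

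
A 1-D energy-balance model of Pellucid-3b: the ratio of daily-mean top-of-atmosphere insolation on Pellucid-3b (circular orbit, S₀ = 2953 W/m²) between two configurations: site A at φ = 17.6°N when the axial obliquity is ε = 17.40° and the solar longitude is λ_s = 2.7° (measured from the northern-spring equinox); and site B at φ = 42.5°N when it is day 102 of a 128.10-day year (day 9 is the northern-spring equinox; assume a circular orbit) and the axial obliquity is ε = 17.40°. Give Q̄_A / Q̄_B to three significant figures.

— Configuration A (φ=+17.6°):
Solar declination: sin δ = sin ε · sin λ_s = sin 17.40° × sin 2.7° = 0.01409, so δ = +0.807°.
cos H₀ = −tan(+17.6°) tan(+0.807°) = -0.0045, H₀ = 1.5753 rad.
Bracket: H₀ sin φ sin δ + cos φ cos δ sin H₀ = 1.5753×0.30237×0.01409 + 0.95319×0.99990×0.99999 = 0.006711 + 0.953085 = 0.959796.
Q̄ = (S₀/π) × [bracket] = (2953/π) × 0.959796 = 902.18 W/m².
— Configuration B (φ=+42.5°):
Solar longitude: λ_s = 360° × (102 − 9)/128.10 = 261.358°.
sin δ = sin 17.40° × sin 261.358° = -0.29565, so δ = -17.196°.
cos H₀ = −tan(+42.5°) tan(-17.196°) = 0.2836, H₀ = 1.2833 rad.
Bracket: H₀ sin φ sin δ + cos φ cos δ sin H₀ = 1.2833×0.67559×-0.29565 + 0.73728×0.95530×0.95895 = -0.256324 + 0.675411 = 0.419087.
Q̄ = (S₀/π) × [bracket] = (2953/π) × 0.419087 = 393.93 W/m².
Ratio Q̄_A / Q̄_B = 902.18 / 393.93 = 2.290.

Q̄_A / Q̄_B ≈ 2.29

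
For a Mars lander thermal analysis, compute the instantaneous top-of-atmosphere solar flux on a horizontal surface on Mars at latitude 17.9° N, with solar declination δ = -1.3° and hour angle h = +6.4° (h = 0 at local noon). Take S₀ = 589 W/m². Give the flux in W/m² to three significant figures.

cos θ_z = sin φ sin δ + cos φ cos δ cos h = -0.006973 + 0.945421 = 0.938448.
Flux = S₀ · cos θ_z = 589 × 0.938448 = 552.7 W/m².

553 W/m²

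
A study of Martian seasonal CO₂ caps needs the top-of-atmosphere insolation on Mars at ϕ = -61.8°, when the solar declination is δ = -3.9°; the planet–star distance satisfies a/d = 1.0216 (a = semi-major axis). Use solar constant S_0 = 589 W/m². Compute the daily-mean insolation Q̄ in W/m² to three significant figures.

cos h₀ = −tan(-61.8°) tan(-3.900°) = -0.1271, h₀ = 1.6983 rad.
Bracket: h₀ sin ϕ sin δ + cos ϕ cos δ sin h₀ = 1.6983×-0.88130×-0.06802 + 0.47255×0.99768×0.99188 = 0.101806 + 0.467625 = 0.569431.
Inverse-square distance factor (a/d)² = 1.0216² = 1.043667.
Q̄ = (S_0/π) × 1.043667 × [bracket] = (589/π) × 1.043667 × 0.569431 = 111.4 W/m².

Q̄ ≈ 111 W/m²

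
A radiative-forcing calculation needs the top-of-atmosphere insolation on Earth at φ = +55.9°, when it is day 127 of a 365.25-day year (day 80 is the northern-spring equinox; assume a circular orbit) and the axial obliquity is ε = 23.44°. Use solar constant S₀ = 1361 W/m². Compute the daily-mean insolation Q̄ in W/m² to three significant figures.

Solar longitude: λ_s = 360° × (127 − 80)/365.25 = 46.324°.
sin δ = sin 23.44° × sin 46.324° = 0.28771, so δ = +16.721°.
cos H₀ = −tan(+55.9°) tan(+16.721°) = -0.4437, H₀ = 2.0305 rad.
Bracket: H₀ sin φ sin δ + cos φ cos δ sin H₀ = 2.0305×0.82806×0.28771 + 0.56064×0.95772×0.89618 = 0.483749 + 0.481191 = 0.964940.
Q̄ = (S₀/π) × [bracket] = (1361/π) × 0.964940 = 418.0 W/m².

Q̄ ≈ 418 W/m²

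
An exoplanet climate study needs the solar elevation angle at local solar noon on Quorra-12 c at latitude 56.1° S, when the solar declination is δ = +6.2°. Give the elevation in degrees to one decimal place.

27.7°

At local noon the hour angle is zero, so the zenith angle equals |ϕ − δ| = |-56.1° − (+6.200°)| = 62.300°.
Elevation = 90° − 62.300° = 27.7°.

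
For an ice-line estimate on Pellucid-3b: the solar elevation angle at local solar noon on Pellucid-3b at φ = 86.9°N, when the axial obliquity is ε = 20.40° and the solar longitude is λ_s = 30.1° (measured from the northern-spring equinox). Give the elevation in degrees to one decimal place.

Solar declination: sin δ = sin ε · sin λ_s = sin 20.40° × sin 30.1° = 0.17481, so δ = +10.068°.
At local noon the hour angle is zero, so the zenith angle equals |φ − δ| = |+86.9° − (+10.068°)| = 76.832°.
Elevation = 90° − 76.832° = 13.2°.

13.2°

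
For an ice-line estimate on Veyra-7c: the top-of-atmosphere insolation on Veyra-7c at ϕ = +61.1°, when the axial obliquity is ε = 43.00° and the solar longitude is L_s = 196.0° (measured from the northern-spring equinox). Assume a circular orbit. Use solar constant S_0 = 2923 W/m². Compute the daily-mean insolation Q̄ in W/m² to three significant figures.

Solar declination: sin δ = sin ε · sin L_s = sin 43.00° × sin 196.0° = -0.18798, so δ = -10.835°.
cos h₀ = −tan(+61.1°) tan(-10.835°) = 0.3467, h₀ = 1.2167 rad.
Bracket: h₀ sin ϕ sin δ + cos ϕ cos δ sin h₀ = 1.2167×0.87546×-0.18798 + 0.48328×0.98217×0.93797 = -0.200231 + 0.445220 = 0.244989.
Q̄ = (S_0/π) × [bracket] = (2923/π) × 0.244989 = 227.9 W/m².

Q̄ ≈ 228 W/m²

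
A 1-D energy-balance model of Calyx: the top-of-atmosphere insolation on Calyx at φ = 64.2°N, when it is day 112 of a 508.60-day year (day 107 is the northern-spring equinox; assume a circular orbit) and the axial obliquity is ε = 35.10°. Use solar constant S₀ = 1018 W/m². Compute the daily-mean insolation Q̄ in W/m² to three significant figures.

Solar longitude: λ_s = 360° × (112 − 107)/508.60 = 3.539°.
sin δ = sin 35.10° × sin 3.539° = 0.03550, so δ = +2.034°.
cos H₀ = −tan(+64.2°) tan(+2.034°) = -0.0735, H₀ = 1.6443 rad.
Bracket: H₀ sin φ sin δ + cos φ cos δ sin H₀ = 1.6443×0.90032×0.03550 + 0.43523×0.99937×0.99730 = 0.052554 + 0.433781 = 0.486335.
Q̄ = (S₀/π) × [bracket] = (1018/π) × 0.486335 = 157.6 W/m².

Q̄ ≈ 158 W/m²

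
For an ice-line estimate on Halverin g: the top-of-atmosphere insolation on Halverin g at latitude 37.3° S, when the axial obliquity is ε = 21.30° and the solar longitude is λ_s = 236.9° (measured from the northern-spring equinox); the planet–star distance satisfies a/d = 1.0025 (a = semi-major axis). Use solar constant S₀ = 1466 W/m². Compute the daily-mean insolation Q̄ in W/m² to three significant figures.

Q̄ ≈ 502 W/m²

Solar declination: sin δ = sin ε · sin λ_s = sin 21.30° × sin 236.9° = -0.30430, so δ = -17.716°.
cos H₀ = −tan(-37.3°) tan(-17.716°) = -0.2434, H₀ = 1.8166 rad.
Bracket: H₀ sin φ sin δ + cos φ cos δ sin H₀ = 1.8166×-0.60599×-0.30430 + 0.79547×0.95258×0.96994 = 0.334986 + 0.734971 = 1.069957.
Inverse-square distance factor (a/d)² = 1.0025² = 1.005006.
Q̄ = (S₀/π) × 1.005006 × [bracket] = (1466/π) × 1.005006 × 1.069957 = 501.8 W/m².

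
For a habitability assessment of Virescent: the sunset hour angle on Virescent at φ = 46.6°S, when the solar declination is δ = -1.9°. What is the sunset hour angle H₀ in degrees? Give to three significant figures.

H₀ = 92.0°

cos H₀ = −tan φ · tan δ = −tan(-46.6°) × tan(-1.900°) = -0.0351, so H₀ = 1.6059 rad = 92.01°.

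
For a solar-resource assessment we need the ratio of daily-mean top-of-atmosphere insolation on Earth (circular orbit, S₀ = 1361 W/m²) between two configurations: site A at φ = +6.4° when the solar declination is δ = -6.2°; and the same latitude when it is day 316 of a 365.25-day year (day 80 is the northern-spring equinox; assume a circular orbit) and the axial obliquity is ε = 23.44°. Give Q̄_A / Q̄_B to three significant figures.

— Configuration A (φ=+6.4°):
cos H₀ = −tan(+6.4°) tan(-6.200°) = 0.0122, H₀ = 1.5586 rad.
Bracket: H₀ sin φ sin δ + cos φ cos δ sin H₀ = 1.5586×0.11147×-0.10800 + 0.99377×0.99415×0.99993 = -0.018764 + 0.987887 = 0.969123.
Q̄ = (S₀/π) × [bracket] = (1361/π) × 0.969123 = 419.84 W/m².
— Configuration B (φ=+6.4°):
Solar longitude: λ_s = 360° × (316 − 80)/365.25 = 232.608°.
sin δ = sin 23.44° × sin 232.608° = -0.31604, so δ = -18.424°.
cos H₀ = −tan(+6.4°) tan(-18.424°) = 0.0374, H₀ = 1.5334 rad.
Bracket: H₀ sin φ sin δ + cos φ cos δ sin H₀ = 1.5334×0.11147×-0.31604 + 0.99377×0.94875×0.99930 = -0.054020 + 0.942179 = 0.888159.
Q̄ = (S₀/π) × [bracket] = (1361/π) × 0.888159 = 384.77 W/m².
Ratio Q̄_A / Q̄_B = 419.84 / 384.77 = 1.091.

Q̄_A / Q̄_B ≈ 1.09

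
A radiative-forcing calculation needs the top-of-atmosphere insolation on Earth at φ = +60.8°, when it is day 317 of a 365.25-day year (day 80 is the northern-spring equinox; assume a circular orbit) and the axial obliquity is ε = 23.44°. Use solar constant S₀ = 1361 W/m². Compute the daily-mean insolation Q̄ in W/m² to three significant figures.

Solar longitude: λ_s = 360° × (317 − 80)/365.25 = 233.593°.
sin δ = sin 23.44° × sin 233.593° = -0.32015, so δ = -18.672°.
cos H₀ = −tan(+60.8°) tan(-18.672°) = 0.6047, H₀ = 0.9214 rad.
Bracket: H₀ sin φ sin δ + cos φ cos δ sin H₀ = 0.9214×0.87292×-0.32015 + 0.48786×0.94737×0.79648 = -0.257499 + 0.368120 = 0.110621.
Q̄ = (S₀/π) × [bracket] = (1361/π) × 0.110621 = 47.92 W/m².

Q̄ ≈ 47.9 W/m²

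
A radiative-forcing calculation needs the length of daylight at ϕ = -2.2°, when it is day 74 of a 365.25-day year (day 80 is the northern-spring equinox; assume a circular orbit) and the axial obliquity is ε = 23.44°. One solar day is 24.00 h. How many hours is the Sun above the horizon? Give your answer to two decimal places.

Solar longitude: L_s = 360° × (74 − 80)/365.25 = -5.914°, i.e. -5.914° + 360° = 354.086°.
sin δ = sin 23.44° × sin 354.086° = -0.04098, so δ = -2.349°.
cos h₀ = −tan ϕ · tan δ = −tan(-2.2°) × tan(-2.349°) = -0.0016, so h₀ = 1.5724 rad = 90.09°.
Daylight = 2h₀/(2π) × 24.00 h = (1.5724/π) × 24.00 = 12.01 h.

12.01 h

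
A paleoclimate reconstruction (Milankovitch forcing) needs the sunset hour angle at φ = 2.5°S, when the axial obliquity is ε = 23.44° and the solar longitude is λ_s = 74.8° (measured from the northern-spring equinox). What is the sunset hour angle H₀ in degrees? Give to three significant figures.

H₀ = 89.0°

Solar declination: sin δ = sin ε · sin λ_s = sin 23.44° × sin 74.8° = 0.38387, so δ = +22.574°.
cos H₀ = −tan φ · tan δ = −tan(-2.5°) × tan(+22.574°) = 0.0182, so H₀ = 1.5526 rad = 88.96°.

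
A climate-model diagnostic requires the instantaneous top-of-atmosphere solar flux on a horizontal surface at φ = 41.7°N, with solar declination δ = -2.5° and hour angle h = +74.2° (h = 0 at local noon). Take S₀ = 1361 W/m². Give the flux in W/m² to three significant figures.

237 W/m²

cos θ_z = sin φ sin δ + cos φ cos δ cos h = -0.029017 + 0.203101 = 0.174084.
Flux = S₀ · cos θ_z = 1361 × 0.174084 = 236.9 W/m².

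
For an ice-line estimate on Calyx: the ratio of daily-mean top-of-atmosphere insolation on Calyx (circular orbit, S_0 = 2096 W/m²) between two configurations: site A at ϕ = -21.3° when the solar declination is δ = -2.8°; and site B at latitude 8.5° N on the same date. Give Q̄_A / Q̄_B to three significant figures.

Q̄_A / Q̄_B ≈ 0.982

— Configuration A (ϕ=-21.3°):
cos h₀ = −tan(-21.3°) tan(-2.800°) = -0.0191, h₀ = 1.5899 rad.
Bracket: h₀ sin ϕ sin δ + cos ϕ cos δ sin h₀ = 1.5899×-0.36325×-0.04885 + 0.93169×0.99881×0.99982 = 0.028212 + 0.930414 = 0.958626.
Q̄ = (S_0/π) × [bracket] = (2096/π) × 0.958626 = 639.57 W/m².
— Configuration B (ϕ=+8.5°):
cos h₀ = −tan(+8.5°) tan(-2.800°) = 0.0073, h₀ = 1.5635 rad.
Bracket: h₀ sin ϕ sin δ + cos ϕ cos δ sin h₀ = 1.5635×0.14781×-0.04885 + 0.98902×0.99881×0.99997 = -0.011289 + 0.987813 = 0.976524.
Q̄ = (S_0/π) × [bracket] = (2096/π) × 0.976524 = 651.51 W/m².
Ratio Q̄_A / Q̄_B = 639.57 / 651.51 = 0.9817.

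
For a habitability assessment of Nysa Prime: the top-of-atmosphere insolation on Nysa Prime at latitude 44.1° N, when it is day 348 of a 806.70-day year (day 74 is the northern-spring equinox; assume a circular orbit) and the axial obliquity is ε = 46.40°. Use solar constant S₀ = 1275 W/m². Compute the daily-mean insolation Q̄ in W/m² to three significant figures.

Solar longitude: λ_s = 360° × (348 − 74)/806.70 = 122.276°.
sin δ = sin 46.40° × sin 122.276° = 0.61228, so δ = +37.754°.
cos H₀ = −tan(+44.1°) tan(+37.754°) = -0.7504, H₀ = 2.4195 rad.
Bracket: H₀ sin φ sin δ + cos φ cos δ sin H₀ = 2.4195×0.69591×0.61228 + 0.71813×0.79064×0.66093 = 1.030929 + 0.375264 = 1.406193.
Q̄ = (S₀/π) × [bracket] = (1275/π) × 1.406193 = 570.7 W/m².

Q̄ ≈ 571 W/m²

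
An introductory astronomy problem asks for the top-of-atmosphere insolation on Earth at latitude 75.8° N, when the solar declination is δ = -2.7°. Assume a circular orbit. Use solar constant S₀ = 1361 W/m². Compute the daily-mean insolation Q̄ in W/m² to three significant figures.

cos H₀ = −tan(+75.8°) tan(-2.700°) = 0.1864, H₀ = 1.3833 rad.
Bracket: H₀ sin φ sin δ + cos φ cos δ sin H₀ = 1.3833×0.96945×-0.04711 + 0.24531×0.99889×0.98248 = -0.063176 + 0.240745 = 0.177569.
Q̄ = (S₀/π) × [bracket] = (1361/π) × 0.177569 = 76.93 W/m².

Q̄ ≈ 76.9 W/m²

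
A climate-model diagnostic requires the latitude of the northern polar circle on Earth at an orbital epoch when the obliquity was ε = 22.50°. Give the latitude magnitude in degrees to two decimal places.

The polar circle is the lowest latitude that experiences at least one full rotation of continuous daylight at the northern-summer solstice; it lies at |ϕ| = 90° − ε = 90° − 22.50° = 67.50°.

67.50°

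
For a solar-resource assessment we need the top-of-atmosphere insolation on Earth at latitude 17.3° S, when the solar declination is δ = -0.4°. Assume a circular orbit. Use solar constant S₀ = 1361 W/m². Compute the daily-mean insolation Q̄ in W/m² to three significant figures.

Q̄ ≈ 415 W/m²

cos H₀ = −tan(-17.3°) tan(-0.400°) = -0.0022, H₀ = 1.5730 rad.
Bracket: H₀ sin φ sin δ + cos φ cos δ sin H₀ = 1.5730×-0.29737×-0.00698 + 0.95476×0.99998×1.00000 = 0.003265 + 0.954741 = 0.958006.
Q̄ = (S₀/π) × [bracket] = (1361/π) × 0.958006 = 415.0 W/m².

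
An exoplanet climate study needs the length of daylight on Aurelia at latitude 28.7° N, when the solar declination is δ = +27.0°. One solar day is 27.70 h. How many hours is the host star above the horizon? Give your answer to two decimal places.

16.34 h

cos H₀ = −tan φ · tan δ = −tan(+28.7°) × tan(+27.000°) = -0.2790, so H₀ = 1.8535 rad = 106.20°.
Daylight = 2H₀/(2π) × 27.70 h = (1.8535/π) × 27.70 = 16.34 h.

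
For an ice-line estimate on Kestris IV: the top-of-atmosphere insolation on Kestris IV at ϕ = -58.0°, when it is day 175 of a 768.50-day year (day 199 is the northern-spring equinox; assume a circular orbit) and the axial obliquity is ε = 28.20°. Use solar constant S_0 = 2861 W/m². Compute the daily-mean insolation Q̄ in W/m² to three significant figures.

Q̄ ≈ 598 W/m²

Solar longitude: L_s = 360° × (175 − 199)/768.50 = -11.243°, i.e. -11.243° + 360° = 348.757°.
sin δ = sin 28.20° × sin 348.757° = -0.09213, so δ = -5.286°.
cos h₀ = −tan(-58.0°) tan(-5.286°) = -0.1481, h₀ = 1.7194 rad.
Bracket: h₀ sin ϕ sin δ + cos ϕ cos δ sin h₀ = 1.7194×-0.84805×-0.09213 + 0.52992×0.99575×0.98898 = 0.134338 + 0.521853 = 0.656191.
Q̄ = (S_0/π) × [bracket] = (2861/π) × 0.656191 = 597.6 W/m².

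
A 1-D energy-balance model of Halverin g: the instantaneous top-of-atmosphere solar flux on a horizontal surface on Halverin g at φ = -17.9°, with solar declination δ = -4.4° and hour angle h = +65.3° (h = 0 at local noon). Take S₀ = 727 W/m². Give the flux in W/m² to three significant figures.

cos θ_z = sin φ sin δ + cos φ cos δ cos h = 0.023580 + 0.396468 = 0.420048.
Flux = S₀ · cos θ_z = 727 × 0.420048 = 305.4 W/m².

305 W/m²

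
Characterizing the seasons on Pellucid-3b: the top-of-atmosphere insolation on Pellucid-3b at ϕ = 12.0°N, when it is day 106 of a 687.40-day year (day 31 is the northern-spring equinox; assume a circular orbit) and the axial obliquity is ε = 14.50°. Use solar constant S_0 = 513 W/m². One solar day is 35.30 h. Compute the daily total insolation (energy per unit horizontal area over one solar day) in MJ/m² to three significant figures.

21.1 MJ/m²

Solar longitude: L_s = 360° × (106 − 31)/687.40 = 39.278°.
sin δ = sin 14.50° × sin 39.278° = 0.15851, so δ = +9.121°.
cos h₀ = −tan(+12.0°) tan(+9.121°) = -0.0341, h₀ = 1.6049 rad.
Bracket: h₀ sin ϕ sin δ + cos ϕ cos δ sin h₀ = 1.6049×0.20791×0.15851 + 0.97815×0.98736×0.99942 = 0.052891 + 0.965226 = 1.018117.
Q̄ = (S_0/π) × [bracket] = (513/π) × 1.018117 = 166.25 W/m².
Daily total = Q̄ × 35.30 h × 3600 s/h = 166.25 × 35.30 × 3600 / 10⁶ = 21.13 MJ/m².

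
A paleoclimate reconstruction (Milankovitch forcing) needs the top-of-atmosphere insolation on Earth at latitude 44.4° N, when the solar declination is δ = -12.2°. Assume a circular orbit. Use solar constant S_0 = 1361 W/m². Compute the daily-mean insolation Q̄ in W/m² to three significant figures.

cos h₀ = −tan(+44.4°) tan(-12.200°) = 0.2117, h₀ = 1.3575 rad.
Bracket: h₀ sin ϕ sin δ + cos ϕ cos δ sin h₀ = 1.3575×0.69966×-0.21132 + 0.71447×0.97742×0.97733 = -0.200709 + 0.682506 = 0.481797.
Q̄ = (S_0/π) × [bracket] = (1361/π) × 0.481797 = 208.7 W/m².

Q̄ ≈ 209 W/m²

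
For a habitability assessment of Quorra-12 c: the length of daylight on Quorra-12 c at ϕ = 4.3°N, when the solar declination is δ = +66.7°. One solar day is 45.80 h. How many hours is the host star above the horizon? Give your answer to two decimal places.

25.46 h

cos h₀ = −tan ϕ · tan δ = −tan(+4.3°) × tan(+66.700°) = -0.1746, so h₀ = 1.7463 rad = 100.05°.
Daylight = 2h₀/(2π) × 45.80 h = (1.7463/π) × 45.80 = 25.46 h.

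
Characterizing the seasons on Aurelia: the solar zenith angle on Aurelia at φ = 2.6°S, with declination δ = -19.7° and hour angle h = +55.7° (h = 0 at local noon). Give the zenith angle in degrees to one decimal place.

cos θ_z = sin φ sin δ + cos φ cos δ cos h = 0.015292 + 0.529997 = 0.545289.
θ_z = arccos(0.545289) = 57.0°.

θ_z = 57.0°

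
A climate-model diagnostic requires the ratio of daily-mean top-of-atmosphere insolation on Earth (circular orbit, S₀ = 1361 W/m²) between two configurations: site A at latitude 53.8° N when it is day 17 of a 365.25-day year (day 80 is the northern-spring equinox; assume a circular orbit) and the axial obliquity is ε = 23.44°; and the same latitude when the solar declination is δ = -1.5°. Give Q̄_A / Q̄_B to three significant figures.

— Configuration A (φ=+53.8°):
Solar longitude: λ_s = 360° × (17 − 80)/365.25 = -62.094°, i.e. -62.094° + 360° = 297.906°.
sin δ = sin 23.44° × sin 297.906° = -0.35153, so δ = -20.581°.
cos H₀ = −tan(+53.8°) tan(-20.581°) = 0.5131, H₀ = 1.0321 rad.
Bracket: H₀ sin φ sin δ + cos φ cos δ sin H₀ = 1.0321×0.80696×-0.35153 + 0.59061×0.93618×0.85836 = -0.292776 + 0.474602 = 0.181826.
Q̄ = (S₀/π) × [bracket] = (1361/π) × 0.181826 = 78.771 W/m².
— Configuration B (φ=+53.8°):
cos H₀ = −tan(+53.8°) tan(-1.500°) = 0.0358, H₀ = 1.5350 rad.
Bracket: H₀ sin φ sin δ + cos φ cos δ sin H₀ = 1.5350×0.80696×-0.02618 + 0.59061×0.99966×0.99936 = -0.032429 + 0.590031 = 0.557602.
Q̄ = (S₀/π) × [bracket] = (1361/π) × 0.557602 = 241.56 W/m².
Ratio Q̄_A / Q̄_B = 78.771 / 241.56 = 0.3261.

Q̄_A / Q̄_B ≈ 0.326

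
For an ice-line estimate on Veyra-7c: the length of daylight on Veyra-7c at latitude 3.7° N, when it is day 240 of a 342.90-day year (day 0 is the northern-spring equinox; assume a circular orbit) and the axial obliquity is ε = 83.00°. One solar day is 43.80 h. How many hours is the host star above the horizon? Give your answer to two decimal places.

Solar longitude: L_s = 360° × (240 − 0)/342.90 = 251.969°.
sin δ = sin 83.00° × sin 251.969° = -0.94380, so δ = -70.700°.
cos h₀ = −tan ϕ · tan δ = −tan(+3.7°) × tan(-70.700°) = 0.1847, so h₀ = 1.3851 rad = 79.36°.
Daylight = 2h₀/(2π) × 43.80 h = (1.3851/π) × 43.80 = 19.31 h.

19.31 h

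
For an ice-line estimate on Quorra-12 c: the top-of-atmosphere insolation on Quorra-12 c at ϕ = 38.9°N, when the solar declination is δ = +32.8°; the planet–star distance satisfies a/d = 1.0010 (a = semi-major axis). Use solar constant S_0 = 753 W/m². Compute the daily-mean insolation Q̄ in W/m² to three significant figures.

Q̄ ≈ 307 W/m²

cos h₀ = −tan(+38.9°) tan(+32.800°) = -0.5200, h₀ = 2.1177 rad.
Bracket: h₀ sin ϕ sin δ + cos ϕ cos δ sin h₀ = 2.1177×0.62796×0.54171 + 0.77824×0.84057×0.85416 = 0.720383 + 0.558762 = 1.279145.
Inverse-square distance factor (a/d)² = 1.0010² = 1.002001.
Q̄ = (S_0/π) × 1.002001 × [bracket] = (753/π) × 1.002001 × 1.279145 = 307.2 W/m².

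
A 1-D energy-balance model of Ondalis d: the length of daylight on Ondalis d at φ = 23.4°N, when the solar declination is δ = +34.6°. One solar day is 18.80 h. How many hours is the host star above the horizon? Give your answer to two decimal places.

11.21 h

cos H₀ = −tan φ · tan δ = −tan(+23.4°) × tan(+34.600°) = -0.2985, so H₀ = 1.8739 rad = 107.37°.
Daylight = 2H₀/(2π) × 18.80 h = (1.8739/π) × 18.80 = 11.21 h.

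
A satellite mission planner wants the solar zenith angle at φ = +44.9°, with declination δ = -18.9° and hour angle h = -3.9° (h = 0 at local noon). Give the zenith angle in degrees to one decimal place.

θ_z = 63.9°

cos θ_z = sin φ sin δ + cos φ cos δ cos h = -0.228644 + 0.668598 = 0.439954.
θ_z = arccos(0.439954) = 63.9°.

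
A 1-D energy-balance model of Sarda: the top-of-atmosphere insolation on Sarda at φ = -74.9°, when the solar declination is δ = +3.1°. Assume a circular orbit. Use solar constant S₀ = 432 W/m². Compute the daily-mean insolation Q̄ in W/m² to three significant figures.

Q̄ ≈ 25.2 W/m²

cos H₀ = −tan(-74.9°) tan(+3.100°) = 0.2007, H₀ = 1.3687 rad.
Bracket: H₀ sin φ sin δ + cos φ cos δ sin H₀ = 1.3687×-0.96547×0.05408 + 0.26050×0.99854×0.97965 = -0.071463 + 0.254826 = 0.183363.
Q̄ = (S₀/π) × [bracket] = (432/π) × 0.183363 = 25.21 W/m².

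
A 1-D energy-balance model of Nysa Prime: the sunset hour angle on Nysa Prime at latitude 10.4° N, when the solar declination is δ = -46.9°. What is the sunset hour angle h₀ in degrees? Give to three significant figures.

cos h₀ = −tan ϕ · tan δ = −tan(+10.4°) × tan(-46.900°) = 0.1961, so h₀ = 1.3734 rad = 78.69°.

h₀ = 78.7°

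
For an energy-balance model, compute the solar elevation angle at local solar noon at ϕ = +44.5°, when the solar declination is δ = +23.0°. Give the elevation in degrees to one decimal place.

At local noon the hour angle is zero, so the zenith angle equals |ϕ − δ| = |+44.5° − (+23.000°)| = 21.500°.
Elevation = 90° − 21.500° = 68.5°.

68.5°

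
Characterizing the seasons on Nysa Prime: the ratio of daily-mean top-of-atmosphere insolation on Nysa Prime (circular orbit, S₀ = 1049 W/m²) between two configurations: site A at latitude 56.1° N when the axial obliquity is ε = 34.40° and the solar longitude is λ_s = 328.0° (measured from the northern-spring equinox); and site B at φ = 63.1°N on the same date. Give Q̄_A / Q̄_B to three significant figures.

Q̄_A / Q̄_B ≈ 2.05

— Configuration A (φ=+56.1°):
Solar declination: sin δ = sin ε · sin λ_s = sin 34.40° × sin 328.0° = -0.29939, so δ = -17.421°.
cos H₀ = −tan(+56.1°) tan(-17.421°) = 0.4670, H₀ = 1.0850 rad.
Bracket: H₀ sin φ sin δ + cos φ cos δ sin H₀ = 1.0850×0.83001×-0.29939 + 0.55775×0.95413×0.88428 = -0.269619 + 0.470584 = 0.200965.
Q̄ = (S₀/π) × [bracket] = (1049/π) × 0.200965 = 67.104 W/m².
— Configuration B (φ=+63.1°):
cos H₀ = −tan(+63.1°) tan(-17.421°) = 0.6185, H₀ = 0.9040 rad.
Bracket: H₀ sin φ sin δ + cos φ cos δ sin H₀ = 0.9040×0.89180×-0.29939 + 0.45243×0.95413×0.78579 = -0.241364 + 0.339207 = 0.097843.
Q̄ = (S₀/π) × [bracket] = (1049/π) × 0.097843 = 32.670 W/m².
Ratio Q̄_A / Q̄_B = 67.104 / 32.670 = 2.054.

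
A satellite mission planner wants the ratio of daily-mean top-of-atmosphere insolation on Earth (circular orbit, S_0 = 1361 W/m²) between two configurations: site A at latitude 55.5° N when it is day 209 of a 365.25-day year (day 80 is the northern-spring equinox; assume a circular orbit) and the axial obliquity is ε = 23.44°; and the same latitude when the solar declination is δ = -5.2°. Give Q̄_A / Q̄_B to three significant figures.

— Configuration A (ϕ=+55.5°):
Solar longitude: L_s = 360° × (209 − 80)/365.25 = 127.146°.
sin δ = sin 23.44° × sin 127.146° = 0.31708, so δ = +18.486°.
cos h₀ = −tan(+55.5°) tan(+18.486°) = -0.4865, h₀ = 2.0788 rad.
Bracket: h₀ sin ϕ sin δ + cos ϕ cos δ sin h₀ = 2.0788×0.82413×0.31708 + 0.56641×0.94840×0.87371 = 0.543222 + 0.469342 = 1.012564.
Q̄ = (S_0/π) × [bracket] = (1361/π) × 1.012564 = 438.66 W/m².
— Configuration B (ϕ=+55.5°):
cos h₀ = −tan(+55.5°) tan(-5.200°) = 0.1324, h₀ = 1.4380 rad.
Bracket: h₀ sin ϕ sin δ + cos ϕ cos δ sin h₀ = 1.4380×0.82413×-0.09063 + 0.56641×0.99588×0.99119 = -0.107406 + 0.559107 = 0.451701.
Q̄ = (S_0/π) × [bracket] = (1361/π) × 0.451701 = 195.69 W/m².
Ratio Q̄_A / Q̄_B = 438.66 / 195.69 = 2.242.

Q̄_A / Q̄_B ≈ 2.24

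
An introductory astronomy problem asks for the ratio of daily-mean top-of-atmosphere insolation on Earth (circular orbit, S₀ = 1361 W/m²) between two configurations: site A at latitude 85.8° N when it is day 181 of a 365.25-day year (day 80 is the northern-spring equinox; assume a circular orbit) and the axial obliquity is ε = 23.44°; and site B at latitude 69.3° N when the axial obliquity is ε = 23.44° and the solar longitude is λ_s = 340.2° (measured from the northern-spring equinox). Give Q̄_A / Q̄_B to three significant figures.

— Configuration A (φ=+85.8°):
Solar longitude: λ_s = 360° × (181 − 80)/365.25 = 99.548°.
sin δ = sin 23.44° × sin 99.548° = 0.39228, so δ = +23.096°.
cos H₀ = −tan(+85.8°) tan(+23.096°) = -5.8073 ≤ −1 ⇒ polar day, H₀ = π.
Bracket: H₀ sin φ sin δ + cos φ cos δ sin H₀ = 3.1416×0.99731×0.39228 + 0.07324×0.91985×0.00000 = 1.229072 + 0.000000 = 1.229072.
Q̄ = (S₀/π) × [bracket] = (1361/π) × 1.229072 = 532.46 W/m².
— Configuration B (φ=+69.3°):
Solar declination: sin δ = sin ε · sin λ_s = sin 23.44° × sin 340.2° = -0.13475, so δ = -7.744°.
cos H₀ = −tan(+69.3°) tan(-7.744°) = 0.3599, H₀ = 1.2027 rad.
Bracket: H₀ sin φ sin δ + cos φ cos δ sin H₀ = 1.2027×0.93544×-0.13475 + 0.35347×0.99088×0.93300 = -0.151601 + 0.326780 = 0.175179.
Q̄ = (S₀/π) × [bracket] = (1361/π) × 0.175179 = 75.891 W/m².
Ratio Q̄_A / Q̄_B = 532.46 / 75.891 = 7.016.

Q̄_A / Q̄_B ≈ 7.02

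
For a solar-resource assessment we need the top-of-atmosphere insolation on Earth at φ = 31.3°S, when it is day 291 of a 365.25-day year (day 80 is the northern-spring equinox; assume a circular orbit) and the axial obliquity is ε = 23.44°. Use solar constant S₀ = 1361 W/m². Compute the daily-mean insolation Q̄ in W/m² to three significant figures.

Solar longitude: λ_s = 360° × (291 − 80)/365.25 = 207.967°.
sin δ = sin 23.44° × sin 207.967° = -0.18655, so δ = -10.751°.
cos H₀ = −tan(-31.3°) tan(-10.751°) = -0.1155, H₀ = 1.6865 rad.
Bracket: H₀ sin φ sin δ + cos φ cos δ sin H₀ = 1.6865×-0.51952×-0.18655 + 0.85446×0.98245×0.99331 = 0.163450 + 0.833848 = 0.997298.
Q̄ = (S₀/π) × [bracket] = (1361/π) × 0.997298 = 432.0 W/m².

Q̄ ≈ 432 W/m²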